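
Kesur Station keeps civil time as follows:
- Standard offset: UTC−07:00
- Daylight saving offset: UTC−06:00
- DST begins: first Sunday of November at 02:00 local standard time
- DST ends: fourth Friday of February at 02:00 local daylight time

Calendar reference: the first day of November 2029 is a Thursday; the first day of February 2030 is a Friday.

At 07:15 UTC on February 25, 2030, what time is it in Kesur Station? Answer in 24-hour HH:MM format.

1 November 2029 is a Thursday, so the first Sunday is November 4.
1 February 2030 is a Friday, so the first Friday is February 1 and the fourth is February 22.
At the standard offset (UTC−07:00), 07:15 UTC − 7h = 00:15 Kesur Station standard time.
Daylight saving runs 4 November 2029 – 22 February 2030; the standard-time date in Kesur Station, February 25, 2030, is outside that window, so Kesur Station is on standard time at UTC−07:00.
07:15 UTC − 7h = 00:15 local.

00:15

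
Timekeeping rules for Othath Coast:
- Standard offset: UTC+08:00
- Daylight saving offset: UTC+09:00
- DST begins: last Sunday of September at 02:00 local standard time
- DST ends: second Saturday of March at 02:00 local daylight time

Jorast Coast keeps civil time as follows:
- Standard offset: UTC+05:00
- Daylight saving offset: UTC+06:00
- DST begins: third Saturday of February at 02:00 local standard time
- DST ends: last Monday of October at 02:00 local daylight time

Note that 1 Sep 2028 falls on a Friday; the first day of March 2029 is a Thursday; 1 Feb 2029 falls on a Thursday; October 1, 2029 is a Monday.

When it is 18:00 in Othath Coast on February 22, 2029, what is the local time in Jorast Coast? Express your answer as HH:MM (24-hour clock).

15:00

1 September 2028 is a Friday, so Sundays fall on 3, 10, 17, 24; the last is September 24.
1 March 2029 is a Thursday, so the first Saturday is March 3 and the second is March 10.
February 22, 2029 falls between 24 September 2028 and 10 March 2029, so daylight saving is in effect and Othath Coast is at UTC+09:00.
18:00 Othath Coast − 9h = 09:00 UTC.
1 February 2029 is a Thursday, so the first Saturday is February 3 and the third is February 17.
1 October 2029 is a Monday, so Mondays fall on 1, 8, 15, 22, 29; the last is October 29.
At the standard offset (UTC+05:00), 09:00 UTC + 5h = 14:00 Jorast Coast standard time.
The standard-time date in Jorast Coast, February 22, 2029, lies within the daylight-saving period (17 February – 29 October), so Jorast Coast is on daylight time, UTC+06:00.
09:00 UTC + 6h = 15:00 Jorast Coast.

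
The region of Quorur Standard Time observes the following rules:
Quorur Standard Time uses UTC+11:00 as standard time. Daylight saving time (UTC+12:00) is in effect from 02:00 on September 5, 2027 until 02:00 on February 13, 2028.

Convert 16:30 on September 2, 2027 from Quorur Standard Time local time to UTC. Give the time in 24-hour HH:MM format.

September 2, 2027 does not fall between 5 September 2027 and 13 February 2028, so daylight saving is not in effect and Quorur Standard Time is at UTC+11:00.
16:30 local − 11h = 05:30 UTC.

05:30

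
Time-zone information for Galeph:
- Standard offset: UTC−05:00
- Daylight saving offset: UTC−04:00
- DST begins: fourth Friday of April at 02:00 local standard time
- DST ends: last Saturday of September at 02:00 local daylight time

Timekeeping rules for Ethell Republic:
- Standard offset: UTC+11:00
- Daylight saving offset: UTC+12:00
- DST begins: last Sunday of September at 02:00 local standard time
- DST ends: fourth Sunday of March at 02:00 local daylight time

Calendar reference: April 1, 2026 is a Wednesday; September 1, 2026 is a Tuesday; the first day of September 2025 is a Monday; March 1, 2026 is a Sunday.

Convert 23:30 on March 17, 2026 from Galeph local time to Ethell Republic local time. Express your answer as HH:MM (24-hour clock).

1 April 2026 is a Wednesday, so the first Friday is April 3 and the fourth is April 24.
1 September 2026 is a Tuesday, so Saturdays fall on 5, 12, 19, 26; the last is September 26.
March 17, 2026 is outside the daylight-saving period (24 April – 26 September), so Galeph is on standard time, UTC−05:00.
23:30 Galeph + 5h = 04:30 UTC (rolling into the next day, 18 March 2026).
1 September 2025 is a Monday, so Sundays fall on 7, 14, 21, 28; the last is September 28.
1 March 2026 is a Sunday, so the first Sunday is March 1 and the fourth is March 22.
At the standard offset (UTC+11:00), 04:30 UTC + 11h = 15:30 Ethell Republic standard time.
The standard-time date in Ethell Republic, March 18, 2026, falls between 28 September 2025 and 22 March 2026, so daylight saving is in effect and Ethell Republic is at UTC+12:00.
04:30 UTC + 12h = 16:30 Ethell Republic.

16:30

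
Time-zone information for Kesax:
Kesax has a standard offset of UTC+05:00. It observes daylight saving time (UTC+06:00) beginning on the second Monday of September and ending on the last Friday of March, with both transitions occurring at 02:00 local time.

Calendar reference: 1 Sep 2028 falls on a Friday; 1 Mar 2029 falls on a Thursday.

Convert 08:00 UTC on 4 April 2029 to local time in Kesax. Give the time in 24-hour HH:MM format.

13:00

1 September 2028 is a Friday, so the first Monday is September 4 and the second is September 11.
1 March 2029 is a Thursday, so Fridays fall on 2, 9, 16, 23, 30; the last is March 30.
At the standard offset (UTC+05:00), 08:00 UTC + 5h = 13:00 Kesax standard time.
The standard-time date in Kesax, 4 April 2029, does not fall between 11 September 2028 and 30 March 2029, so daylight saving is not in effect and Kesax is at UTC+05:00.
08:00 UTC + 5h = 13:00 local.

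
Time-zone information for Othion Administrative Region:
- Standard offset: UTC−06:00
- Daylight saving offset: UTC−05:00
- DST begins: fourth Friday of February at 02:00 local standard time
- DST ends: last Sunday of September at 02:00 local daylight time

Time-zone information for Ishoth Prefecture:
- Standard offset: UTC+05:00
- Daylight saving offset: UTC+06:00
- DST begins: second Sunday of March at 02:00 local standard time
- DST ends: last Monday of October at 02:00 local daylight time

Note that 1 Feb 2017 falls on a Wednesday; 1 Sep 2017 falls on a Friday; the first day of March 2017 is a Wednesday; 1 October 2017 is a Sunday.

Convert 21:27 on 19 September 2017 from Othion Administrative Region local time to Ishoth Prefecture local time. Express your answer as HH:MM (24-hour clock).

08:27

1 February 2017 is a Wednesday, so the first Friday is February 3 and the fourth is February 24.
1 September 2017 is a Friday, so Sundays fall on 3, 10, 17, 24; the last is September 24.
Daylight saving runs 24 February – 24 September; 19 September 2017 is inside that window, so Othion Administrative Region is at UTC−05:00.
21:27 Othion Administrative Region + 5h = 02:27 UTC (rolling into the next day, 20 September 2017).
1 March 2017 is a Wednesday, so the first Sunday is March 5 and the second is March 12.
1 October 2017 is a Sunday, so Mondays fall on 2, 9, 16, 23, 30; the last is October 30.
At the standard offset (UTC+05:00), 02:27 UTC + 5h = 07:27 Ishoth Prefecture standard time.
The standard-time date in Ishoth Prefecture, 20 September 2017, lies within the daylight-saving period (12 March – 30 October), so Ishoth Prefecture is on daylight time, UTC+06:00.
02:27 UTC + 6h = 08:27 Ishoth Prefecture.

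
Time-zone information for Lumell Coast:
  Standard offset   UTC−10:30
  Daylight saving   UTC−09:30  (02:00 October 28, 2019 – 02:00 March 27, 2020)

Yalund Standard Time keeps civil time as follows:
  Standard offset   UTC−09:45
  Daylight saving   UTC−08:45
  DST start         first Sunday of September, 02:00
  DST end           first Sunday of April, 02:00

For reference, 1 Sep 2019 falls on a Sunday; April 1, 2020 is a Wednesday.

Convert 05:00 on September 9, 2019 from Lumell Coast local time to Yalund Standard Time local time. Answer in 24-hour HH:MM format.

September 9, 2019 does not fall between 28 October 2019 and 27 March 2020, so daylight saving is not in effect and Lumell Coast is at UTC−10:30.
05:00 Lumell Coast + 10h30m = 15:30 UTC.
1 September 2019 is a Sunday, so the first Sunday is September 1.
1 April 2020 is a Wednesday, so the first Sunday is April 5.
At the standard offset (UTC−09:45), 15:30 UTC − 9h45m = 05:45 Yalund Standard Time standard time.
The standard-time date in Yalund Standard Time, September 9, 2019, falls between 1 September 2019 and 5 April 2020, so daylight saving is in effect and Yalund Standard Time is at UTC−08:45.
15:30 UTC − 8h45m = 06:45 Yalund Standard Time.

06:45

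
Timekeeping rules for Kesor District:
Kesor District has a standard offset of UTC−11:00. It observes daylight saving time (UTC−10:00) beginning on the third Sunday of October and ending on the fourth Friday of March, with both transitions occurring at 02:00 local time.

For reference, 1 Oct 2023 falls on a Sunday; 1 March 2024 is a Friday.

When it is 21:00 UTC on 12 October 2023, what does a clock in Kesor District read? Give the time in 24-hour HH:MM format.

1 October 2023 is a Sunday, so the first Sunday is October 1 and the third is October 15.
1 March 2024 is a Friday, so the first Friday is March 1 and the fourth is March 22.
At the standard offset (UTC−11:00), 21:00 UTC − 11h = 10:00 Kesor District standard time.
The standard-time date in Kesor District, 12 October 2023, does not fall between 15 October 2023 and 22 March 2024, so daylight saving is not in effect and Kesor District is at UTC−11:00.
21:00 UTC − 11h = 10:00 local.

10:00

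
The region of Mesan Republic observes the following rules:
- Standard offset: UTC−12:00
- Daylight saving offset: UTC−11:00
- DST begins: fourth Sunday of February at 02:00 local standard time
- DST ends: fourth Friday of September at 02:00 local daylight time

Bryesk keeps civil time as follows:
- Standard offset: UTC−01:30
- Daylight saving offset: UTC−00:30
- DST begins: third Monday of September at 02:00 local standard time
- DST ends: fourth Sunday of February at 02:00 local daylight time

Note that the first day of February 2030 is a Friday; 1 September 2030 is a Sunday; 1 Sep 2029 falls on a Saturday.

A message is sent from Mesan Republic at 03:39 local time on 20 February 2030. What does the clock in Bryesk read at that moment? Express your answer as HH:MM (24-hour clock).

1 February 2030 is a Friday, so the first Sunday is February 3 and the fourth is February 24.
1 September 2030 is a Sunday, so the first Friday is September 6 and the fourth is September 27.
Daylight saving runs 24 February – 27 September; 20 February 2030 is outside that window, so Mesan Republic is on standard time at UTC−12:00.
03:39 Mesan Republic + 12h = 15:39 UTC.
1 September 2029 is a Saturday, so the first Monday is September 3 and the third is September 17.
1 February 2030 is a Friday, so the first Sunday is February 3 and the fourth is February 24.
At the standard offset (UTC−01:30), 15:39 UTC − 1h30m = 14:09 Bryesk standard time.
The standard-time date in Bryesk, 20 February 2030, lies within the daylight-saving period (17 September 2029 – 24 February 2030), so Bryesk is on daylight time, UTC−00:30.
15:39 UTC − 0h30m = 15:09 Bryesk.

15:09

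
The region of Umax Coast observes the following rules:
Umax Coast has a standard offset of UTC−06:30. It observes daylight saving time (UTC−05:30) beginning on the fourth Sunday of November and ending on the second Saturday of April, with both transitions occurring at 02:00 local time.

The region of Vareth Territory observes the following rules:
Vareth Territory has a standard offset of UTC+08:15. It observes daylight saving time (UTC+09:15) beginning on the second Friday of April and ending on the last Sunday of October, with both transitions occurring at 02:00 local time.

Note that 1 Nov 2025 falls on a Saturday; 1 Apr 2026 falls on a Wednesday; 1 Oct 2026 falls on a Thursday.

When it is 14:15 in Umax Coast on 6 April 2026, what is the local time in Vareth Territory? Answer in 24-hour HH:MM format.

1 November 2025 is a Saturday, so the first Sunday is November 2 and the fourth is November 23.
1 April 2026 is a Wednesday, so the first Saturday is April 4 and the second is April 11.
Daylight saving runs 23 November 2025 – 11 April 2026; 6 April 2026 is inside that window, so Umax Coast is at UTC−05:30.
14:15 Umax Coast + 5h30m = 19:45 UTC.
1 April 2026 is a Wednesday, so the first Friday is April 3 and the second is April 10.
1 October 2026 is a Thursday, so Sundays fall on 4, 11, 18, 25; the last is October 25.
At the standard offset (UTC+08:15), 19:45 UTC + 8h15m = 04:00 Vareth Territory standard time (rolling into the next day, 7 April 2026).
The standard-time date in Vareth Territory, 7 April 2026, does not fall between 10 April and 25 October, so daylight saving is not in effect and Vareth Territory is at UTC+08:15.
19:45 UTC + 8h15m = 04:00 Vareth Territory (rolling into the next day, 7 April 2026).

04:00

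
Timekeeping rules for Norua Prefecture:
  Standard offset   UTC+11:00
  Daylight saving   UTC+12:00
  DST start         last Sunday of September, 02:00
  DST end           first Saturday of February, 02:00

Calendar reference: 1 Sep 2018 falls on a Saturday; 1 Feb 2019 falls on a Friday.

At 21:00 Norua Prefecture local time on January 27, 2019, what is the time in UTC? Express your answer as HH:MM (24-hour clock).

1 September 2018 is a Saturday, so Sundays fall on 2, 9, 16, 23, 30; the last is September 30.
1 February 2019 is a Friday, so the first Saturday is February 2.
January 27, 2019 lies within the daylight-saving period (30 September 2018 – 2 February 2019), so Norua Prefecture is on daylight time, UTC+12:00.
21:00 local − 12h = 09:00 UTC.

09:00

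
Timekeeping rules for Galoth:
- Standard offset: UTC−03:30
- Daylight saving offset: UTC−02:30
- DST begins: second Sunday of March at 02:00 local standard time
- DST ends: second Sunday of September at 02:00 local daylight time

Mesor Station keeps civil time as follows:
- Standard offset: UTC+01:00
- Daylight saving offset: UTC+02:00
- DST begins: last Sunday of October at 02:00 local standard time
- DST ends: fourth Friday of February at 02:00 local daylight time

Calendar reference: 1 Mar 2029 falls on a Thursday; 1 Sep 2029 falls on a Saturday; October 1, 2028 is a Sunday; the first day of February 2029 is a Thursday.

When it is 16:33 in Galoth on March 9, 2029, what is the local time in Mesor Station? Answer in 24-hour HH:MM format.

1 March 2029 is a Thursday, so the first Sunday is March 4 and the second is March 11.
1 September 2029 is a Saturday, so the first Sunday is September 2 and the second is September 9.
March 9, 2029 is outside the daylight-saving period (11 March – 9 September), so Galoth is on standard time, UTC−03:30.
16:33 Galoth + 3h30m = 20:03 UTC.
1 October 2028 is a Sunday, so Sundays fall on 1, 8, 15, 22, 29; the last is October 29.
1 February 2029 is a Thursday, so the first Friday is February 2 and the fourth is February 23.
At the standard offset (UTC+01:00), 20:03 UTC + 1h = 21:03 Mesor Station standard time.
The standard-time date in Mesor Station, March 9, 2029, is outside the daylight-saving period (29 October 2028 – 23 February 2029), so Mesor Station is on standard time, UTC+01:00.
20:03 UTC + 1h = 21:03 Mesor Station.

21:03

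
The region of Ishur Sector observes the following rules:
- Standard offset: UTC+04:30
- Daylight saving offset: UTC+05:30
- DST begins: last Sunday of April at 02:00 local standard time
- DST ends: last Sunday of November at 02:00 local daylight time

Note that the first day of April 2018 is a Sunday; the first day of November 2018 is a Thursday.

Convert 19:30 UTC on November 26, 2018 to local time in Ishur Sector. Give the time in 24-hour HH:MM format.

00:00

1 April 2018 is a Sunday, so Sundays fall on 1, 8, 15, 22, 29; the last is April 29.
1 November 2018 is a Thursday, so Sundays fall on 4, 11, 18, 25; the last is November 25.
At the standard offset (UTC+04:30), 19:30 UTC + 4h30m = 00:00 Ishur Sector standard time (rolling into the next day, 27 November 2018).
Daylight saving runs 29 April – 25 November; the standard-time date in Ishur Sector, November 27, 2018, is outside that window, so Ishur Sector is on standard time at UTC+04:30.
19:30 UTC + 4h30m = 00:00 local (rolling into the next day, 27 November 2018).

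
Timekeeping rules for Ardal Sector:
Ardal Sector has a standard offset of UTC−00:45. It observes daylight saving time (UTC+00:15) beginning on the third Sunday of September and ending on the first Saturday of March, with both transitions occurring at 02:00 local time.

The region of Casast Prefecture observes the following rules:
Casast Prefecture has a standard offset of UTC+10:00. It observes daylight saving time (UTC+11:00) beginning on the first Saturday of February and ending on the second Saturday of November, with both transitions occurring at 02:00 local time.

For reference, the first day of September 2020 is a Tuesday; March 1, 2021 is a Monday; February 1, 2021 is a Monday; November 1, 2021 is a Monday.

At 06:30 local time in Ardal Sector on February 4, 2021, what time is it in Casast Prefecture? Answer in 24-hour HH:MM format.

1 September 2020 is a Tuesday, so the first Sunday is September 6 and the third is September 20.
1 March 2021 is a Monday, so the first Saturday is March 6.
February 4, 2021 lies within the daylight-saving period (20 September 2020 – 6 March 2021), so Ardal Sector is on daylight time, UTC+00:15.
06:30 Ardal Sector − 0h15m = 06:15 UTC.
1 February 2021 is a Monday, so the first Saturday is February 6.
1 November 2021 is a Monday, so the first Saturday is November 6 and the second is November 13.
At the standard offset (UTC+10:00), 06:15 UTC + 10h = 16:15 Casast Prefecture standard time.
The standard-time date in Casast Prefecture, February 4, 2021, does not fall between 6 February and 13 November, so daylight saving is not in effect and Casast Prefecture is at UTC+10:00.
06:15 UTC + 10h = 16:15 Casast Prefecture.

16:15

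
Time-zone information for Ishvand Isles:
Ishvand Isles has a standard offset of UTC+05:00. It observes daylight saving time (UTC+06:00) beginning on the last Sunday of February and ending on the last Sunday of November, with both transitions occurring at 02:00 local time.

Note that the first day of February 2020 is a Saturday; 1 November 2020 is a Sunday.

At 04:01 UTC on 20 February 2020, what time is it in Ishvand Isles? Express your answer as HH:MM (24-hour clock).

1 February 2020 is a Saturday, so Sundays fall on 2, 9, 16, 23; the last is February 23.
1 November 2020 is a Sunday, so Sundays fall on 1, 8, 15, 22, 29; the last is November 29.
At the standard offset (UTC+05:00), 04:01 UTC + 5h = 09:01 Ishvand Isles standard time.
The standard-time date in Ishvand Isles, 20 February 2020, is outside the daylight-saving period (23 February – 29 November), so Ishvand Isles is on standard time, UTC+05:00.
04:01 UTC + 5h = 09:01 local.

09:01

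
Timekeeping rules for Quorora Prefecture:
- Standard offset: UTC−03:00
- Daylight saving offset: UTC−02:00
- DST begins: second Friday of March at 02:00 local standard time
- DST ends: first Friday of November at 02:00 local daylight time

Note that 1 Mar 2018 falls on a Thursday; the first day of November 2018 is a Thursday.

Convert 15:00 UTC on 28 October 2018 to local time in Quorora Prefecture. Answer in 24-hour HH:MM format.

1 March 2018 is a Thursday, so the first Friday is March 2 and the second is March 9.
1 November 2018 is a Thursday, so the first Friday is November 2.
At the standard offset (UTC−03:00), 15:00 UTC − 3h = 12:00 Quorora Prefecture standard time.
The standard-time date in Quorora Prefecture, 28 October 2018, falls between 9 March and 2 November, so daylight saving is in effect and Quorora Prefecture is at UTC−02:00.
15:00 UTC − 2h = 13:00 local.

13:00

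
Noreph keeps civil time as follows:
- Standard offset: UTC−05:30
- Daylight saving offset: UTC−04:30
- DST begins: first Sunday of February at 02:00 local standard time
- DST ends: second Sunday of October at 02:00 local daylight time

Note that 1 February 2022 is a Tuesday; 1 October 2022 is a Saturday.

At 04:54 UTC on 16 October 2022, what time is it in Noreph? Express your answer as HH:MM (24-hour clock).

1 February 2022 is a Tuesday, so the first Sunday is February 6.
1 October 2022 is a Saturday, so the first Sunday is October 2 and the second is October 9.
At the standard offset (UTC−05:30), 04:54 UTC − 5h30m = 23:24 Noreph standard time (rolling into the previous day, 15 October 2022).
The standard-time date in Noreph, 15 October 2022, does not fall between 6 February and 9 October, so daylight saving is not in effect and Noreph is at UTC−05:30.
04:54 UTC − 5h30m = 23:24 local (rolling into the previous day, 15 October 2022).

23:24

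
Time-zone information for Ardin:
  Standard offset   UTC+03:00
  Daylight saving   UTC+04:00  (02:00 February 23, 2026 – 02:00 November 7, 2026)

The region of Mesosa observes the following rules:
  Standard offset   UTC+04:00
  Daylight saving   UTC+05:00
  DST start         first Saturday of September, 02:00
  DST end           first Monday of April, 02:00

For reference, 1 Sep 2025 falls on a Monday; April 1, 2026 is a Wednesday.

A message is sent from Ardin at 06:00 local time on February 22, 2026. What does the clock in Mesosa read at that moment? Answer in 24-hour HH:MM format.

February 22, 2026 does not fall between 23 February and 7 November, so daylight saving is not in effect and Ardin is at UTC+03:00.
06:00 Ardin − 3h = 03:00 UTC.
1 September 2025 is a Monday, so the first Saturday is September 6.
1 April 2026 is a Wednesday, so the first Monday is April 6.
At the standard offset (UTC+04:00), 03:00 UTC + 4h = 07:00 Mesosa standard time.
The standard-time date in Mesosa, February 22, 2026, falls between 6 September 2025 and 6 April 2026, so daylight saving is in effect and Mesosa is at UTC+05:00.
03:00 UTC + 5h = 08:00 Mesosa.

08:00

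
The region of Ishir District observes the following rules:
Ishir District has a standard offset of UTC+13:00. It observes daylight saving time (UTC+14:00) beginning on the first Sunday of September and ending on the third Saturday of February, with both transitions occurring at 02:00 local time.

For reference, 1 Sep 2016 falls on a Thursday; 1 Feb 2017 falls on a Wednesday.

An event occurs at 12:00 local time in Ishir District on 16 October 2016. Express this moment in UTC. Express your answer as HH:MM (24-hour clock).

22:00

1 September 2016 is a Thursday, so the first Sunday is September 4.
1 February 2017 is a Wednesday, so the first Saturday is February 4 and the third is February 18.
16 October 2016 lies within the daylight-saving period (4 September 2016 – 18 February 2017), so Ishir District is on daylight time, UTC+14:00.
12:00 local − 14h = 22:00 UTC (rolling into the previous day, 15 October 2016).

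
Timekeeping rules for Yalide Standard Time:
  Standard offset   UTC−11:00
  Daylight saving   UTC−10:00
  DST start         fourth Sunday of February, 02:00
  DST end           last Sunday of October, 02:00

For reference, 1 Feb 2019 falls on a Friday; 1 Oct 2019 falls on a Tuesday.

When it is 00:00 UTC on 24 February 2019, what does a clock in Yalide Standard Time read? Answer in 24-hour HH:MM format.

13:00

1 February 2019 is a Friday, so the first Sunday is February 3 and the fourth is February 24.
1 October 2019 is a Tuesday, so Sundays fall on 6, 13, 20, 27; the last is October 27.
At the standard offset (UTC−11:00), 00:00 UTC − 11h = 13:00 Yalide Standard Time standard time (rolling into the previous day, 23 February 2019).
Daylight saving runs 24 February – 27 October; the standard-time date in Yalide Standard Time, 23 February 2019, is outside that window, so Yalide Standard Time is on standard time at UTC−11:00.
00:00 UTC − 11h = 13:00 local (rolling into the previous day, 23 February 2019).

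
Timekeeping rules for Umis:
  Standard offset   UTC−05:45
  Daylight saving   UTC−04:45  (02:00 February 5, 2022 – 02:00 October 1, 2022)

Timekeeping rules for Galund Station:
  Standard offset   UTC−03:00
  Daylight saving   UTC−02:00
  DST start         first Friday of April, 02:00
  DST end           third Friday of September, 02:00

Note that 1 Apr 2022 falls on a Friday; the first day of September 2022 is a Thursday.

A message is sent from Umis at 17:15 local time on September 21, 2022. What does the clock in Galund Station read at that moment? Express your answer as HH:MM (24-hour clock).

September 21, 2022 falls between 5 February and 1 October, so daylight saving is in effect and Umis is at UTC−04:45.
17:15 Umis + 4h45m = 22:00 UTC.
1 April 2022 is a Friday, so the first Friday is April 1.
1 September 2022 is a Thursday, so the first Friday is September 2 and the third is September 16.
At the standard offset (UTC−03:00), 22:00 UTC − 3h = 19:00 Galund Station standard time.
The standard-time date in Galund Station, September 21, 2022, is outside the daylight-saving period (1 April – 16 September), so Galund Station is on standard time, UTC−03:00.
22:00 UTC − 3h = 19:00 Galund Station.

19:00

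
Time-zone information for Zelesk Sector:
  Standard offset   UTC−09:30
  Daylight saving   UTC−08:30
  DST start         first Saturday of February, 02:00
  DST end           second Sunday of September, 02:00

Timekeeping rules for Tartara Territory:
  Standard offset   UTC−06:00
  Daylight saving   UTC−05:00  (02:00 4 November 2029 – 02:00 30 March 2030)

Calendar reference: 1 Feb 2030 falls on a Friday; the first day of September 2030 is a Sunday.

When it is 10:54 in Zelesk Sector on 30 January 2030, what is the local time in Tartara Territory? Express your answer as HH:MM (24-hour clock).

15:24

1 February 2030 is a Friday, so the first Saturday is February 2.
1 September 2030 is a Sunday, so the first Sunday is September 1 and the second is September 8.
30 January 2030 does not fall between 2 February and 8 September, so daylight saving is not in effect and Zelesk Sector is at UTC−09:30.
10:54 Zelesk Sector + 9h30m = 20:24 UTC.
At the standard offset (UTC−06:00), 20:24 UTC − 6h = 14:24 Tartara Territory standard time.
The standard-time date in Tartara Territory, 30 January 2030, lies within the daylight-saving period (4 November 2029 – 30 March 2030), so Tartara Territory is on daylight time, UTC−05:00.
20:24 UTC − 5h = 15:24 Tartara Territory.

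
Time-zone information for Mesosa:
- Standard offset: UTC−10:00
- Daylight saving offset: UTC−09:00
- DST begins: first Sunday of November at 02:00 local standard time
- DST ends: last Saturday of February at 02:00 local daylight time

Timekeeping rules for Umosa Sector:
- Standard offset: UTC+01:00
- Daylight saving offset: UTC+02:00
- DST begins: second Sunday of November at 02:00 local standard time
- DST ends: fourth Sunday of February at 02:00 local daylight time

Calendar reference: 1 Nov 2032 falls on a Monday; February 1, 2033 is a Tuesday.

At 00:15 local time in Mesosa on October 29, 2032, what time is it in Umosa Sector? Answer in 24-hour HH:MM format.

11:15

1 November 2032 is a Monday, so the first Sunday is November 7.
1 February 2033 is a Tuesday, so Saturdays fall on 5, 12, 19, 26; the last is February 26.
October 29, 2032 does not fall between 7 November 2032 and 26 February 2033, so daylight saving is not in effect and Mesosa is at UTC−10:00.
00:15 Mesosa + 10h = 10:15 UTC.
1 November 2032 is a Monday, so the first Sunday is November 7 and the second is November 14.
1 February 2033 is a Tuesday, so the first Sunday is February 6 and the fourth is February 27.
At the standard offset (UTC+01:00), 10:15 UTC + 1h = 11:15 Umosa Sector standard time.
Daylight saving runs 14 November 2032 – 27 February 2033; the standard-time date in Umosa Sector, October 29, 2032, is outside that window, so Umosa Sector is on standard time at UTC+01:00.
10:15 UTC + 1h = 11:15 Umosa Sector.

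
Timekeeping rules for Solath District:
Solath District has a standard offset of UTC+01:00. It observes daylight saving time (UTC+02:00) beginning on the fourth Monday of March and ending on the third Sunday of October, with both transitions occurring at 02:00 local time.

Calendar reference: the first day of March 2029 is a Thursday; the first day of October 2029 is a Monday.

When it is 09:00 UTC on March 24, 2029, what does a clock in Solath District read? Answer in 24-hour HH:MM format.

1 March 2029 is a Thursday, so the first Monday is March 5 and the fourth is March 26.
1 October 2029 is a Monday, so the first Sunday is October 7 and the third is October 21.
At the standard offset (UTC+01:00), 09:00 UTC + 1h = 10:00 Solath District standard time.
Daylight saving runs 26 March – 21 October; the standard-time date in Solath District, March 24, 2029, is outside that window, so Solath District is on standard time at UTC+01:00.
09:00 UTC + 1h = 10:00 local.

10:00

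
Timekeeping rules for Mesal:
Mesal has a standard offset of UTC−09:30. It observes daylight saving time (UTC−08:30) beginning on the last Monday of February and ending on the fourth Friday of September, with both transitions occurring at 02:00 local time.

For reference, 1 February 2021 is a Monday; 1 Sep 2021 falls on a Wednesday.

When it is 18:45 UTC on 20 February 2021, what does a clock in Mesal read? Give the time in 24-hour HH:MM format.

1 February 2021 is a Monday, so Mondays fall on 1, 8, 15, 22; the last is February 22.
1 September 2021 is a Wednesday, so the first Friday is September 3 and the fourth is September 24.
At the standard offset (UTC−09:30), 18:45 UTC − 9h30m = 09:15 Mesal standard time.
The standard-time date in Mesal, 20 February 2021, does not fall between 22 February and 24 September, so daylight saving is not in effect and Mesal is at UTC−09:30.
18:45 UTC − 9h30m = 09:15 local.

09:15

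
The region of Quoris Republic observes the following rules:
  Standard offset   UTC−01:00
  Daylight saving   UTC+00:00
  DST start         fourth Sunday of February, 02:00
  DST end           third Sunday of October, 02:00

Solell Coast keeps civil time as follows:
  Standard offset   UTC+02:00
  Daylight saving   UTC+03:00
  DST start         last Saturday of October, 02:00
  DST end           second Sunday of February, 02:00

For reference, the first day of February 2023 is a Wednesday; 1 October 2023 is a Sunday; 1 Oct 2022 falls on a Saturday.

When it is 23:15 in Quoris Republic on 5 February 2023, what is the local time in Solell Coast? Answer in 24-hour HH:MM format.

1 February 2023 is a Wednesday, so the first Sunday is February 5 and the fourth is February 26.
1 October 2023 is a Sunday, so the first Sunday is October 1 and the third is October 15.
5 February 2023 is outside the daylight-saving period (26 February – 15 October), so Quoris Republic is on standard time, UTC−01:00.
23:15 Quoris Republic + 1h = 00:15 UTC (rolling into the next day, 6 February 2023).
1 October 2022 is a Saturday, so Saturdays fall on 1, 8, 15, 22, 29; the last is October 29.
1 February 2023 is a Wednesday, so the first Sunday is February 5 and the second is February 12.
At the standard offset (UTC+02:00), 00:15 UTC + 2h = 02:15 Solell Coast standard time.
The standard-time date in Solell Coast, 6 February 2023, falls between 29 October 2022 and 12 February 2023, so daylight saving is in effect and Solell Coast is at UTC+03:00.
00:15 UTC + 3h = 03:15 Solell Coast.

03:15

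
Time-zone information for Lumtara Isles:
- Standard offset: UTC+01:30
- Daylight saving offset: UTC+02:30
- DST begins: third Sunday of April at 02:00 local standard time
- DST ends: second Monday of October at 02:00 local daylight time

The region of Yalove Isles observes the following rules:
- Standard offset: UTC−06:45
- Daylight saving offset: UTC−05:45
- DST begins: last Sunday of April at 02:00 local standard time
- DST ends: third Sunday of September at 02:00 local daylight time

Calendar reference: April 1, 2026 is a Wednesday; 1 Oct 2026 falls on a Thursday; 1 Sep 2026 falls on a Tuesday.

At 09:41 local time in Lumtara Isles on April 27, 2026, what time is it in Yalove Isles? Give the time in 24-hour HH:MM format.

1 April 2026 is a Wednesday, so the first Sunday is April 5 and the third is April 19.
1 October 2026 is a Thursday, so the first Monday is October 5 and the second is October 12.
Daylight saving runs 19 April – 12 October; April 27, 2026 is inside that window, so Lumtara Isles is at UTC+02:30.
09:41 Lumtara Isles − 2h30m = 07:11 UTC.
1 April 2026 is a Wednesday, so Sundays fall on 5, 12, 19, 26; the last is April 26.
1 September 2026 is a Tuesday, so the first Sunday is September 6 and the third is September 20.
At the standard offset (UTC−06:45), 07:11 UTC − 6h45m = 00:26 Yalove Isles standard time.
The standard-time date in Yalove Isles, April 27, 2026, lies within the daylight-saving period (26 April – 20 September), so Yalove Isles is on daylight time, UTC−05:45.
07:11 UTC − 5h45m = 01:26 Yalove Isles.

01:26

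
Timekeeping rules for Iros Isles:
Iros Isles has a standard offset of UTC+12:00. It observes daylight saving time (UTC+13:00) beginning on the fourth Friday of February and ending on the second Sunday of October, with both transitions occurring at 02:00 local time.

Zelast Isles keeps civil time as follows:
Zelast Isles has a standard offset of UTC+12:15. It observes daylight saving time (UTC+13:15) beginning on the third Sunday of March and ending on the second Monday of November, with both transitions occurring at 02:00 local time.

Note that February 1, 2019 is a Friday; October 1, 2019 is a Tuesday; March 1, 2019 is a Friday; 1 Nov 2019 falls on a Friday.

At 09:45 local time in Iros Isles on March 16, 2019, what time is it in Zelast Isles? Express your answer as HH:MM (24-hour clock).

09:00

1 February 2019 is a Friday, so the first Friday is February 1 and the fourth is February 22.
1 October 2019 is a Tuesday, so the first Sunday is October 6 and the second is October 13.
March 16, 2019 falls between 22 February and 13 October, so daylight saving is in effect and Iros Isles is at UTC+13:00.
09:45 Iros Isles − 13h = 20:45 UTC (rolling into the previous day, 15 March 2019).
1 March 2019 is a Friday, so the first Sunday is March 3 and the third is March 17.
1 November 2019 is a Friday, so the first Monday is November 4 and the second is November 11.
At the standard offset (UTC+12:15), 20:45 UTC + 12h15m = 09:00 Zelast Isles standard time (rolling into the next day, 16 March 2019).
The standard-time date in Zelast Isles, March 16, 2019, is outside the daylight-saving period (17 March – 11 November), so Zelast Isles is on standard time, UTC+12:15.
20:45 UTC + 12h15m = 09:00 Zelast Isles (rolling into the next day, 16 March 2019).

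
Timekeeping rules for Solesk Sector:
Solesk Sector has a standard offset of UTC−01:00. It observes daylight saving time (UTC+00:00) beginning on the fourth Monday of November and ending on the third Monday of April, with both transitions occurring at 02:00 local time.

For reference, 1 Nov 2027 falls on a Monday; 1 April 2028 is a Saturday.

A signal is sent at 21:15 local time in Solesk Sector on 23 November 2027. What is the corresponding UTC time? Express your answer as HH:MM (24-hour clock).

21:15

1 November 2027 is a Monday, so the first Monday is November 1 and the fourth is November 22.
1 April 2028 is a Saturday, so the first Monday is April 3 and the third is April 17.
Daylight saving runs 22 November 2027 – 17 April 2028; 23 November 2027 is inside that window, so Solesk Sector is at UTC+00:00.
21:15 local − 0h = 21:15 UTC.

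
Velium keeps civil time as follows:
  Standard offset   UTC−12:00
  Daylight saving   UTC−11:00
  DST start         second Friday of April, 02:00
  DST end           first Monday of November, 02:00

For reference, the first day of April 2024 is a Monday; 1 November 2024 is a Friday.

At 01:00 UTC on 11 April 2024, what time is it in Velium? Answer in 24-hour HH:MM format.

1 April 2024 is a Monday, so the first Friday is April 5 and the second is April 12.
1 November 2024 is a Friday, so the first Monday is November 4.
At the standard offset (UTC−12:00), 01:00 UTC − 12h = 13:00 Velium standard time (rolling into the previous day, 10 April 2024).
The standard-time date in Velium, 10 April 2024, does not fall between 12 April and 4 November, so daylight saving is not in effect and Velium is at UTC−12:00.
01:00 UTC − 12h = 13:00 local (rolling into the previous day, 10 April 2024).

13:00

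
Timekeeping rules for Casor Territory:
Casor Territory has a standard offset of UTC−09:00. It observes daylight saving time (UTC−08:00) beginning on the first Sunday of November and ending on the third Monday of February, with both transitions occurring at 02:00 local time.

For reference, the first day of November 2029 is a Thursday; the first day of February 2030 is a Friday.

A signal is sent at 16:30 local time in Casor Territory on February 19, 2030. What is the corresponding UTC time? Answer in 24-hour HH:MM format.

1 November 2029 is a Thursday, so the first Sunday is November 4.
1 February 2030 is a Friday, so the first Monday is February 4 and the third is February 18.
February 19, 2030 does not fall between 4 November 2029 and 18 February 2030, so daylight saving is not in effect and Casor Territory is at UTC−09:00.
16:30 local + 9h = 01:30 UTC (rolling into the next day, 20 February 2030).

01:30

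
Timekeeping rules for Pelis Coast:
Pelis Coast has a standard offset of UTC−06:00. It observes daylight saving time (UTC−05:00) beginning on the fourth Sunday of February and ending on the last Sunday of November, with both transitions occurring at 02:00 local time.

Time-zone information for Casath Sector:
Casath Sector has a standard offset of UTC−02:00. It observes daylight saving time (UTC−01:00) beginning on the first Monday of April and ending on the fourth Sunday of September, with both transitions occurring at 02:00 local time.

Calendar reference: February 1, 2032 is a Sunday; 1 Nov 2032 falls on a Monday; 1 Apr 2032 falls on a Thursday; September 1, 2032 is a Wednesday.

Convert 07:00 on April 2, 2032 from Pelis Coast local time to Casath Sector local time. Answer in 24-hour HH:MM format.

1 February 2032 is a Sunday, so the first Sunday is February 1 and the fourth is February 22.
1 November 2032 is a Monday, so Sundays fall on 7, 14, 21, 28; the last is November 28.
April 2, 2032 falls between 22 February and 28 November, so daylight saving is in effect and Pelis Coast is at UTC−05:00.
07:00 Pelis Coast + 5h = 12:00 UTC.
1 April 2032 is a Thursday, so the first Monday is April 5.
1 September 2032 is a Wednesday, so the first Sunday is September 5 and the fourth is September 26.
At the standard offset (UTC−02:00), 12:00 UTC − 2h = 10:00 Casath Sector standard time.
The standard-time date in Casath Sector, April 2, 2032, does not fall between 5 April and 26 September, so daylight saving is not in effect and Casath Sector is at UTC−02:00.
12:00 UTC − 2h = 10:00 Casath Sector.

10:00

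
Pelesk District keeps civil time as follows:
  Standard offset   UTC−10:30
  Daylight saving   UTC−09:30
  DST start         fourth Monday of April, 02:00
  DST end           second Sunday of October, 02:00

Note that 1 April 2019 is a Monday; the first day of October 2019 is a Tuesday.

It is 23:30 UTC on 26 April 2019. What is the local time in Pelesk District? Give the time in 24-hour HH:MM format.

1 April 2019 is a Monday, so the first Monday is April 1 and the fourth is April 22.
1 October 2019 is a Tuesday, so the first Sunday is October 6 and the second is October 13.
At the standard offset (UTC−10:30), 23:30 UTC − 10h30m = 13:00 Pelesk District standard time.
The standard-time date in Pelesk District, 26 April 2019, lies within the daylight-saving period (22 April – 13 October), so Pelesk District is on daylight time, UTC−09:30.
23:30 UTC − 9h30m = 14:00 local.

14:00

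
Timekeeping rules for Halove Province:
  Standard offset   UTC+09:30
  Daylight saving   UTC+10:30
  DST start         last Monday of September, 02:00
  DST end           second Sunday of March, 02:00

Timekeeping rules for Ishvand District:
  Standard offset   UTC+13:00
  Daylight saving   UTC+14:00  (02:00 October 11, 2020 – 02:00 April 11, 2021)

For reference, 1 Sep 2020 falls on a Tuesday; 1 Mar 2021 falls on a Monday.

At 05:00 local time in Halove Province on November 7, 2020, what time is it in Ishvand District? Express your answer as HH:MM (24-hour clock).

08:30

1 September 2020 is a Tuesday, so Mondays fall on 7, 14, 21, 28; the last is September 28.
1 March 2021 is a Monday, so the first Sunday is March 7 and the second is March 14.
Daylight saving runs 28 September 2020 – 14 March 2021; November 7, 2020 is inside that window, so Halove Province is at UTC+10:30.
05:00 Halove Province − 10h30m = 18:30 UTC (rolling into the previous day, 6 November 2020).
At the standard offset (UTC+13:00), 18:30 UTC + 13h = 07:30 Ishvand District standard time (rolling into the next day, 7 November 2020).
The standard-time date in Ishvand District, November 7, 2020, falls between 11 October 2020 and 11 April 2021, so daylight saving is in effect and Ishvand District is at UTC+14:00.
18:30 UTC + 14h = 08:30 Ishvand District (rolling into the next day, 7 November 2020).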